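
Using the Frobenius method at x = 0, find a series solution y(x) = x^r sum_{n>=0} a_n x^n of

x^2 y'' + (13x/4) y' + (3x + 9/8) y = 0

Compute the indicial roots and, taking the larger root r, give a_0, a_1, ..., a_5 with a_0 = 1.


Write in Frobenius form y'' + (p(x)/x) y' + (q(x)/x^2) y = 0:
  p(x) = 13/4,  q(x) = 3x + 9/8.
Indicial equation: r(r-1) + (13/4) r + (9/8) = 0 -> roots r_1 = -3/4, r_2 = -3/2.
Take r = r_1 = -3/4. Let y(x) = x^r sum_{n>=0} a_n x^n with a_0 = 1.
Substitute y = x^r sum a_n x^n and match x^{r+n}. The recurrence is
  D(n) a_n + 3 a_{n-1} = 0,  where D(n) = (r+n)(r+n-1) + (13/4)(r+n) + (9/8).
  a_n = -3 / D(n) * a_{n-1}.
Since the indicial polynomial factors as (r - r_1)(r - r_2), D(n) = (r_1 + n - r_1)(r_1 + n - r_2) = n(n + 3/4).
Evaluating step by step (a_0 = 1):
  n = 1: D(1) = 1(1 + 3/4) = 7/4; numerator = -3(1) = -3; a_1 = (-3)/(7/4) = -12/7
  n = 2: D(2) = 2(2 + 3/4) = 11/2; numerator = -3(-12/7) = 36/7; a_2 = (36/7)/(11/2) = 72/77
  n = 3: D(3) = 3(3 + 3/4) = 45/4; numerator = -3(72/77) = -216/77; a_3 = (-216/77)/(45/4) = -96/385
  n = 4: D(4) = 4(4 + 3/4) = 19; numerator = -3(-96/385) = 288/385; a_4 = (288/385)/(19) = 288/7315
  n = 5: D(5) = 5(5 + 3/4) = 115/4; numerator = -3(288/7315) = -864/7315; a_5 = (-864/7315)/(115/4) = -3456/841225

r = -3/4; a_0 = 1; a_1 = -12/7; a_2 = 72/77; a_3 = -96/385; a_4 = 288/7315; a_5 = -3456/841225


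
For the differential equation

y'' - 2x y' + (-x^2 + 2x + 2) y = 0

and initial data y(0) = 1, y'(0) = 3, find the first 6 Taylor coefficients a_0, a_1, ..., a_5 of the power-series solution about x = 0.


Ansatz: y(x) = sum_{n>=0} a_n x^n, so y'(x) = sum_{n>=1} n a_n x^(n-1) and y''(x) = sum_{n>=2} n(n-1) a_n x^(n-2).
Substitute into P(x) y'' + Q(x) y' + R(x) y = 0 with P(x) = 1, Q(x) = -2x, R(x) = -x^2 + 2x + 2, and match powers of x.
Initial conditions: a_0 = 1, a_1 = 3.
Setting the coefficient of each power of x to zero and solving order by order (substituting the coefficients already found):
  x^0: 2 a_2 + 2 a_0 = 0  ->  2 a_2 = -2 a_0 = -2  ->  a_2 = -1
  x^1: 6 a_3 + 2 a_0 = 0  ->  6 a_3 = -2 a_0 = -2  ->  a_3 = -1/3
  x^2: 12 a_4 - 2 a_2 + 2 a_1 - a_0 = 0  ->  12 a_4 = 2 a_2 - 2 a_1 + a_0 = -7  ->  a_4 = -7/12
  x^3: 20 a_5 - 4 a_3 + 2 a_2 - a_1 = 0  ->  20 a_5 = 4 a_3 - 2 a_2 + a_1 = 11/3  ->  a_5 = 11/60
Truncated series: y(x) = 1 + 3 x - x^2 - (1/3) x^3 - (7/12) x^4 + (11/60) x^5 + O(x^6).

a_0 = 1; a_1 = 3; a_2 = -1; a_3 = -1/3; a_4 = -7/12; a_5 = 11/60


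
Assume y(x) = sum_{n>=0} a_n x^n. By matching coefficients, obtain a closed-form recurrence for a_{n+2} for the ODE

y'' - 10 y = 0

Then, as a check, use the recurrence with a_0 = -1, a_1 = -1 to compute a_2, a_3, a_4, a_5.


Substitute y = sum_n a_n x^n into y'' + (const) y = 0.
y''(x) = sum_{n>=0} (n+2)(n+1) a_{n+2} x^n.
The ODE becomes sum_n [(n+2)(n+1) a_{n+2} - 10 a_n] x^n = 0.
Setting each coefficient to zero gives the recurrence:
  (n+2)(n+1) a_{n+2} - 10 a_n = 0,
  a_{n+2} = 10 / ((n+1)(n+2)) a_n.

Check with a_0 = -1, a_1 = -1 (apply the recurrence for n = 0, 1, 2, 3): a_0 = -1, a_1 = -1, a_2 = -5, a_3 = -5/3, a_4 = -25/6, a_5 = -5/6.

a_{n+2} = 10/((n+1)(n+2)) * a_n; check: a_0 = -1, a_1 = -1, a_2 = -5, a_3 = -5/3, a_4 = -25/6, a_5 = -5/6


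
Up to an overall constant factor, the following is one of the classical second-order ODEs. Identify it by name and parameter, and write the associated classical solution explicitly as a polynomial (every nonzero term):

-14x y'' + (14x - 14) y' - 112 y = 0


All three coefficients share the factor -14; dividing through by -14 gives  x y'' + (1 - x) y' + 8 y = 0.
This matches the Laguerre equation x y'' + (1 - x) y' + n y = 0 with n = 8; the polynomial solution is L_8(x).
With y = sum_k a_k x^k, matching x^k gives (k+1)k a_{k+1} + (k+1) a_{k+1} - k a_k + n a_k = 0, i.e. (k+1)^2 a_{k+1} = (k - n) a_k = (k - 8) a_k. The right side vanishes at k = 8, so the series terminates at degree 8.
Standard normalization L_n(0) = 1 gives a_0 = 1. Work upward with a_{k+1} = (k - 8) a_k / (k+1)^2:
  a_1 = (0 - 8)(1) / 1^2 = -8/1 = -8
  a_2 = (1 - 8)(-8) / 2^2 = 56/4 = 14
  a_3 = (2 - 8)(14) / 3^2 = -84/9 = -28/3
  a_4 = (3 - 8)(-28/3) / 4^2 = (140/3)/16 = 35/12
  a_5 = (4 - 8)(35/12) / 5^2 = (-35/3)/25 = -7/15
  a_6 = (5 - 8)(-7/15) / 6^2 = (7/5)/36 = 7/180
  a_7 = (6 - 8)(7/180) / 7^2 = (-7/90)/49 = -1/630
  a_8 = (7 - 8)(-1/630) / 8^2 = (1/630)/64 = 1/40320
Hence L_8(x) = x^8/40320 - x^7/630 + 7 x^6/180 - 7 x^5/15 + 35 x^4/12 - 28 x^3/3 + 14 x^2 - 8 x + 1.

L_8(x); series = x^8/40320 - x^7/630 + 7 x^6/180 - 7 x^5/15 + 35 x^4/12 - 28 x^3/3 + 14 x^2 - 8 x + 1


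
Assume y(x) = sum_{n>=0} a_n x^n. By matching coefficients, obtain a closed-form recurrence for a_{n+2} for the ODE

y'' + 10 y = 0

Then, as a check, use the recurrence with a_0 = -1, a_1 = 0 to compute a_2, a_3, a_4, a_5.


Substitute y = sum_n a_n x^n into y'' + (const) y = 0.
y''(x) = sum_{n>=0} (n+2)(n+1) a_{n+2} x^n.
The ODE becomes sum_n [(n+2)(n+1) a_{n+2} + 10 a_n] x^n = 0.
Setting each coefficient to zero gives the recurrence:
  (n+2)(n+1) a_{n+2} + 10 a_n = 0,
  a_{n+2} = -10 / ((n+1)(n+2)) a_n.

Check with a_0 = -1, a_1 = 0 (apply the recurrence for n = 0, 1, 2, 3): a_0 = -1, a_1 = 0, a_2 = 5, a_3 = 0, a_4 = -25/6, a_5 = 0.

a_{n+2} = -10/((n+1)(n+2)) * a_n; check: a_0 = -1, a_1 = 0, a_2 = 5, a_3 = 0, a_4 = -25/6, a_5 = 0


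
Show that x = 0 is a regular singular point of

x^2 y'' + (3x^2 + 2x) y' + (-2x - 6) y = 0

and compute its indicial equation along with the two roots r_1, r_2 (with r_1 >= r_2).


Divide by x^2 to reach normal form y'' + P_1(x) y' + P_2(x) y = 0 with P_1(x) = 3 + 2/x and P_2(x) = -2/x - 6/x^2.
x = 0 is a singular point because the y'-coefficient 3 + 2/x has a pole at x = 0 and the y-coefficient -2/x - 6/x^2 has a pole at x = 0.
It is a regular singular point because x P_1(x) = p(x) = 3x + 2 and x^2 P_2(x) = q(x) = -2x - 6 are polynomials, hence analytic at x = 0.
p(0) = 2,  q(0) = -6.
Indicial equation: r(r-1) + p(0) r + q(0) = 0, i.e. r^2 + (p(0) - 1) r + q(0) = 0, i.e. r^2 + 1 r - 6 = 0.
Discriminant: (1)^2 - 4(-6) = 25, so r = (-1 ± 5)/2.
Solving: r_1 = 2, r_2 = -3.

indicial: r^2 + 1 r - 6 = 0; roots r_1 = 2, r_2 = -3


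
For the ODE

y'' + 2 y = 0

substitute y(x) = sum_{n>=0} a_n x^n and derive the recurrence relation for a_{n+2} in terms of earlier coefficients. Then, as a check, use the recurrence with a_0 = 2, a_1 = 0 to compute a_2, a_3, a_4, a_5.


Substitute y = sum_n a_n x^n into y'' + (const) y = 0.
y''(x) = sum_{n>=0} (n+2)(n+1) a_{n+2} x^n.
The ODE becomes sum_n [(n+2)(n+1) a_{n+2} + 2 a_n] x^n = 0.
Setting each coefficient to zero gives the recurrence:
  (n+2)(n+1) a_{n+2} + 2 a_n = 0,
  a_{n+2} = -2 / ((n+1)(n+2)) a_n.

Check with a_0 = 2, a_1 = 0 (apply the recurrence for n = 0, 1, 2, 3): a_0 = 2, a_1 = 0, a_2 = -2, a_3 = 0, a_4 = 1/3, a_5 = 0.

a_{n+2} = -2/((n+1)(n+2)) * a_n; check: a_0 = 2, a_1 = 0, a_2 = -2, a_3 = 0, a_4 = 1/3, a_5 = 0


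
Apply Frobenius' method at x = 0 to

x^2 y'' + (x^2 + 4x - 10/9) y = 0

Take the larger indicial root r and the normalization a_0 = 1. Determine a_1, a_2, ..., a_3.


Write in Frobenius form y'' + (p(x)/x) y' + (q(x)/x^2) y = 0:
  p(x) = 0,  q(x) = x^2 + 4x - 10/9.
Indicial equation: r(r-1) + (0) r + (-10/9) = 0 -> roots r_1 = 5/3, r_2 = -2/3.
Take r = r_1 = 5/3. Let y(x) = x^r sum_{n>=0} a_n x^n with a_0 = 1.
Substitute y = x^r sum a_n x^n and match x^{r+n}. The recurrence is
  D(n) a_n + 4 a_{n-1} + 1 a_{n-2} = 0,  where D(n) = (r+n)(r+n-1) + (0)(r+n) + (-10/9).
  a_n = [-4 a_{n-1} - 1 a_{n-2}] / D(n).
Since the indicial polynomial factors as (r - r_1)(r - r_2), D(n) = (r_1 + n - r_1)(r_1 + n - r_2) = n(n + 7/3).
Evaluating step by step (a_0 = 1):
  n = 1: D(1) = 1(1 + 7/3) = 10/3; numerator = -4(1) = -4; a_1 = (-4)/(10/3) = -6/5
  n = 2: D(2) = 2(2 + 7/3) = 26/3; numerator = -4(-6/5) - 1(1) = 19/5; a_2 = (19/5)/(26/3) = 57/130
  n = 3: D(3) = 3(3 + 7/3) = 16; numerator = -4(57/130) - 1(-6/5) = -36/65; a_3 = (-36/65)/(16) = -9/260

r = 5/3; a_0 = 1; a_1 = -6/5; a_2 = 57/130; a_3 = -9/260


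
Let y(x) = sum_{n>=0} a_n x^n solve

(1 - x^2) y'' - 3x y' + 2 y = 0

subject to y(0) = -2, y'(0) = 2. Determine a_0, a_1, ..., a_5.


Ansatz: y(x) = sum_{n>=0} a_n x^n, so y'(x) = sum_{n>=1} n a_n x^(n-1) and y''(x) = sum_{n>=2} n(n-1) a_n x^(n-2).
Substitute into P(x) y'' + Q(x) y' + R(x) y = 0 with P(x) = 1 - x^2, Q(x) = -3x, R(x) = 2, and match powers of x.
Initial conditions: a_0 = -2, a_1 = 2.
Setting the coefficient of each power of x to zero and solving order by order (substituting the coefficients already found):
  x^0: 2 a_2 + 2 a_0 = 0  ->  2 a_2 = -2 a_0 = 4  ->  a_2 = 2
  x^1: 6 a_3 - a_1 = 0  ->  6 a_3 = a_1 = 2  ->  a_3 = 1/3
  x^2: 12 a_4 - 6 a_2 = 0  ->  12 a_4 = 6 a_2 = 12  ->  a_4 = 1
  x^3: 20 a_5 - 13 a_3 = 0  ->  20 a_5 = 13 a_3 = 13/3  ->  a_5 = 13/60
Truncated series: y(x) = -2 + 2 x + 2 x^2 + (1/3) x^3 + x^4 + (13/60) x^5 + O(x^6).

a_0 = -2; a_1 = 2; a_2 = 2; a_3 = 1/3; a_4 = 1; a_5 = 13/60


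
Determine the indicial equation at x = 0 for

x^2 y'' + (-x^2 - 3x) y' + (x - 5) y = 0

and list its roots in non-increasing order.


Divide by x^2 to reach normal form y'' + P_1(x) y' + P_2(x) y = 0 with P_1(x) = -1 - 3/x and P_2(x) = 1/x - 5/x^2.
x = 0 is a singular point because the y'-coefficient -1 - 3/x has a pole at x = 0 and the y-coefficient 1/x - 5/x^2 has a pole at x = 0.
It is a regular singular point because x P_1(x) = p(x) = -x - 3 and x^2 P_2(x) = q(x) = x - 5 are polynomials, hence analytic at x = 0.
p(0) = -3,  q(0) = -5.
Indicial equation: r(r-1) + p(0) r + q(0) = 0, i.e. r^2 + (p(0) - 1) r + q(0) = 0, i.e. r^2 - 4 r - 5 = 0.
Discriminant: (-4)^2 - 4(-5) = 36, so r = (4 ± 6)/2.
Solving: r_1 = 5, r_2 = -1.

indicial: r^2 - 4 r - 5 = 0; roots r_1 = 5, r_2 = -1


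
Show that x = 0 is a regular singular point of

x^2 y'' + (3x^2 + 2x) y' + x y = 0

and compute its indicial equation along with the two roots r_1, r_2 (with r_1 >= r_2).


Divide by x^2 to reach normal form y'' + P_1(x) y' + P_2(x) y = 0 with P_1(x) = 3 + 2/x and P_2(x) = 1/x.
x = 0 is a singular point because the y'-coefficient 3 + 2/x has a pole at x = 0 and the y-coefficient 1/x has a pole at x = 0.
It is a regular singular point because x P_1(x) = p(x) = 3x + 2 and x^2 P_2(x) = q(x) = x are polynomials, hence analytic at x = 0.
p(0) = 2,  q(0) = 0.
Indicial equation: r(r-1) + p(0) r + q(0) = 0, i.e. r^2 + (p(0) - 1) r + q(0) = 0, i.e. r^2 + 1 r = 0.
Discriminant: (1)^2 - 4(0) = 1, so r = (-1 ± 1)/2.
Solving: r_1 = 0, r_2 = -1.

indicial: r^2 + 1 r = 0; roots r_1 = 0, r_2 = -1


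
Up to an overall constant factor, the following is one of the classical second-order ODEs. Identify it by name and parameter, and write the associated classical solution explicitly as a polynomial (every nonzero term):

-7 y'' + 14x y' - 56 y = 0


All three coefficients share the factor -7; dividing through by -7 gives  y'' - 2x y' + 8 y = 0.
This matches the Hermite equation y'' - 2x y' + 2n y = 0 with 2n = 8, so n = 4; the polynomial solution is H_4(x).
With y = sum_k a_k x^k, matching x^k gives (k+2)(k+1) a_{k+2} = 2(k - n) a_k = 2(k - 4) a_k. The right side vanishes at k = 4, so the series with the parity of 4 terminates at degree 4.
Standard normalization: leading coefficient of H_n is 2^n, so a_4 = 2^4 = 16. Work downward with a_k = (k+1)(k+2) a_{k+2} / (2(k - n)):
  a_2 = (3)(4)(16) / (2(2 - 4)) = 192/(-4) = -48
  a_0 = (1)(2)(-48) / (2(0 - 4)) = -96/(-8) = 12
Hence H_4(x) = 16 x^4 - 48 x^2 + 12.

H_4(x); series = 16 x^4 - 48 x^2 + 12


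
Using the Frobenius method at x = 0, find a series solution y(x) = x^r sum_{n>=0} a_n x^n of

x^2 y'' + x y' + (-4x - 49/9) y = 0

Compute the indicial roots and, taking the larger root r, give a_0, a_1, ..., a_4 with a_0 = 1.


Write in Frobenius form y'' + (p(x)/x) y' + (q(x)/x^2) y = 0:
  p(x) = 1,  q(x) = -4x - 49/9.
Indicial equation: r(r-1) + (1) r + (-49/9) = 0 -> roots r_1 = 7/3, r_2 = -7/3.
Take r = r_1 = 7/3. Let y(x) = x^r sum_{n>=0} a_n x^n with a_0 = 1.
Substitute y = x^r sum a_n x^n and match x^{r+n}. The recurrence is
  D(n) a_n - 4 a_{n-1} = 0,  where D(n) = (r+n)(r+n-1) + (1)(r+n) + (-49/9).
  a_n = 4 / D(n) * a_{n-1}.
Since the indicial polynomial factors as (r - r_1)(r - r_2), D(n) = (r_1 + n - r_1)(r_1 + n - r_2) = n(n + 14/3).
Evaluating step by step (a_0 = 1):
  n = 1: D(1) = 1(1 + 14/3) = 17/3; numerator = 4(1) = 4; a_1 = (4)/(17/3) = 12/17
  n = 2: D(2) = 2(2 + 14/3) = 40/3; numerator = 4(12/17) = 48/17; a_2 = (48/17)/(40/3) = 18/85
  n = 3: D(3) = 3(3 + 14/3) = 23; numerator = 4(18/85) = 72/85; a_3 = (72/85)/(23) = 72/1955
  n = 4: D(4) = 4(4 + 14/3) = 104/3; numerator = 4(72/1955) = 288/1955; a_4 = (288/1955)/(104/3) = 108/25415

r = 7/3; a_0 = 1; a_1 = 12/17; a_2 = 18/85; a_3 = 72/1955; a_4 = 108/25415


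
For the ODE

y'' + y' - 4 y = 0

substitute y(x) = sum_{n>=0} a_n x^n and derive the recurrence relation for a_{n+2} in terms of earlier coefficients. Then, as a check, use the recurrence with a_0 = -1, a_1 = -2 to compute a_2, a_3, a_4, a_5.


Substitute y = sum_n a_n x^n.
y''(x) has coefficient (n+2)(n+1) a_{n+2} at x^n;
y'(x) has coefficient (n+1) a_{n+1} at x^n;
-4 y(x) has coefficient -4 a_n at x^n.
Matching x^n: (n+2)(n+1) a_{n+2} + (n+1) a_{n+1} - 4 a_n = 0.
Thus a_{n+2} = [-(n+1) a_{n+1} + 4 a_n] / ((n+1)(n+2)).

Check with a_0 = -1, a_1 = -2 (apply the recurrence for n = 0, 1, 2, 3): a_0 = -1, a_1 = -2, a_2 = -1, a_3 = -1, a_4 = -1/12, a_5 = -11/60.

a_(n+2) = [-(n+1) a_(n+1) + 4 a_n] / ((n+1)(n+2)); check: a_0 = -1, a_1 = -2, a_2 = -1, a_3 = -1, a_4 = -1/12, a_5 = -11/60


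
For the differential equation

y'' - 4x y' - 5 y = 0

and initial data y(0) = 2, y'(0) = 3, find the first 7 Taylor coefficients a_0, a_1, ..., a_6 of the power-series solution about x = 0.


Ansatz: y(x) = sum_{n>=0} a_n x^n, so y'(x) = sum_{n>=1} n a_n x^(n-1) and y''(x) = sum_{n>=2} n(n-1) a_n x^(n-2).
Substitute into P(x) y'' + Q(x) y' + R(x) y = 0 with P(x) = 1, Q(x) = -4x, R(x) = -5, and match powers of x.
Initial conditions: a_0 = 2, a_1 = 3.
Setting the coefficient of each power of x to zero and solving order by order (substituting the coefficients already found):
  x^0: 2 a_2 - 5 a_0 = 0  ->  2 a_2 = 5 a_0 = 10  ->  a_2 = 5
  x^1: 6 a_3 - 9 a_1 = 0  ->  6 a_3 = 9 a_1 = 27  ->  a_3 = 9/2
  x^2: 12 a_4 - 13 a_2 = 0  ->  12 a_4 = 13 a_2 = 65  ->  a_4 = 65/12
  x^3: 20 a_5 - 17 a_3 = 0  ->  20 a_5 = 17 a_3 = 153/2  ->  a_5 = 153/40
  x^4: 30 a_6 - 21 a_4 = 0  ->  30 a_6 = 21 a_4 = 455/4  ->  a_6 = 91/24
Truncated series: y(x) = 2 + 3 x + 5 x^2 + (9/2) x^3 + (65/12) x^4 + (153/40) x^5 + (91/24) x^6 + O(x^7).

a_0 = 2; a_1 = 3; a_2 = 5; a_3 = 9/2; a_4 = 65/12; a_5 = 153/40; a_6 = 91/24


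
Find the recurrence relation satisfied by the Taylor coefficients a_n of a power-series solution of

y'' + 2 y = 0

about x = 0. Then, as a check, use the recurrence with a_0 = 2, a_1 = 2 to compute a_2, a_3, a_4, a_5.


Substitute y = sum_n a_n x^n into y'' + (const) y = 0.
y''(x) = sum_{n>=0} (n+2)(n+1) a_{n+2} x^n.
The ODE becomes sum_n [(n+2)(n+1) a_{n+2} + 2 a_n] x^n = 0.
Setting each coefficient to zero gives the recurrence:
  (n+2)(n+1) a_{n+2} + 2 a_n = 0,
  a_{n+2} = -2 / ((n+1)(n+2)) a_n.

Check with a_0 = 2, a_1 = 2 (apply the recurrence for n = 0, 1, 2, 3): a_0 = 2, a_1 = 2, a_2 = -2, a_3 = -2/3, a_4 = 1/3, a_5 = 1/15.

a_{n+2} = -2/((n+1)(n+2)) * a_n; check: a_0 = 2, a_1 = 2, a_2 = -2, a_3 = -2/3, a_4 = 1/3, a_5 = 1/15


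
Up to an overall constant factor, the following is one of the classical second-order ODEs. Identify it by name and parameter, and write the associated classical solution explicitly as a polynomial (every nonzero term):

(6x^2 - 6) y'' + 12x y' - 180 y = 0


All three coefficients share the factor -6; dividing through by -6 gives  (1 - x^2) y'' - 2x y' + 30 y = 0.
This matches the Legendre equation (1 - x^2) y'' - 2x y' + n(n+1) y = 0 (note the -2x y' term) with n(n+1) = 30, so n = 5; the polynomial solution is P_5(x).
With y = sum_k a_k x^k, matching x^k gives (k+2)(k+1) a_{k+2} = [k(k+1) - n(n+1)] a_k = (k - 5)(k + 6) a_k. The right side vanishes at k = 5, so the series with the parity of 5 terminates at degree 5.
Standard normalization (P_n(1) = 1): leading coefficient (2n)!/(2^n (n!)^2) = 3628800/(32*14400) = 63/8, so a_5 = 63/8. Work downward with a_k = (k+1)(k+2) a_{k+2} / ((k - 5)(k + 6)):
  a_3 = (4)(5)(63/8) / ((3 - 5)(3 + 6)) = (315/2)/(-18) = -35/4
  a_1 = (2)(3)(-35/4) / ((1 - 5)(1 + 6)) = (-105/2)/(-28) = 15/8
Hence P_5(x) = 63 x^5/8 - 35 x^3/4 + 15 x/8.

P_5(x); series = 63 x^5/8 - 35 x^3/4 + 15 x/8


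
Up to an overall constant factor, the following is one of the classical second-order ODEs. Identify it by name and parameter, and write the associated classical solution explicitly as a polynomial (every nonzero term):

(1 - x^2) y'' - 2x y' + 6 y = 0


The equation is already in a standard form:  (1 - x^2) y'' - 2x y' + 6 y = 0.
This matches the Legendre equation (1 - x^2) y'' - 2x y' + n(n+1) y = 0 (note the -2x y' term) with n(n+1) = 6, so n = 2; the polynomial solution is P_2(x).
With y = sum_k a_k x^k, matching x^k gives (k+2)(k+1) a_{k+2} = [k(k+1) - n(n+1)] a_k = (k - 2)(k + 3) a_k. The right side vanishes at k = 2, so the series with the parity of 2 terminates at degree 2.
Standard normalization (P_n(1) = 1): leading coefficient (2n)!/(2^n (n!)^2) = 24/(4*4) = 3/2, so a_2 = 3/2. Work downward with a_k = (k+1)(k+2) a_{k+2} / ((k - 2)(k + 3)):
  a_0 = (1)(2)(3/2) / ((0 - 2)(0 + 3)) = 3/(-6) = -1/2
Hence P_2(x) = 3 x^2/2 - 1/2.

P_2(x); series = 3 x^2/2 - 1/2


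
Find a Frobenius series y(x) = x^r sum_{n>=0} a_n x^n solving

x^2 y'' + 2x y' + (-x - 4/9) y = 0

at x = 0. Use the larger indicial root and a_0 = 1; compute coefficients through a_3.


Write in Frobenius form y'' + (p(x)/x) y' + (q(x)/x^2) y = 0:
  p(x) = 2,  q(x) = -x - 4/9.
Indicial equation: r(r-1) + (2) r + (-4/9) = 0 -> roots r_1 = 1/3, r_2 = -4/3.
Take r = r_1 = 1/3. Let y(x) = x^r sum_{n>=0} a_n x^n with a_0 = 1.
Substitute y = x^r sum a_n x^n and match x^{r+n}. The recurrence is
  D(n) a_n - 1 a_{n-1} = 0,  where D(n) = (r+n)(r+n-1) + (2)(r+n) + (-4/9).
  a_n = 1 / D(n) * a_{n-1}.
Since the indicial polynomial factors as (r - r_1)(r - r_2), D(n) = (r_1 + n - r_1)(r_1 + n - r_2) = n(n + 5/3).
Evaluating step by step (a_0 = 1):
  n = 1: D(1) = 1(1 + 5/3) = 8/3; numerator = 1(1) = 1; a_1 = (1)/(8/3) = 3/8
  n = 2: D(2) = 2(2 + 5/3) = 22/3; numerator = 1(3/8) = 3/8; a_2 = (3/8)/(22/3) = 9/176
  n = 3: D(3) = 3(3 + 5/3) = 14; numerator = 1(9/176) = 9/176; a_3 = (9/176)/(14) = 9/2464

r = 1/3; a_0 = 1; a_1 = 3/8; a_2 = 9/176; a_3 = 9/2464


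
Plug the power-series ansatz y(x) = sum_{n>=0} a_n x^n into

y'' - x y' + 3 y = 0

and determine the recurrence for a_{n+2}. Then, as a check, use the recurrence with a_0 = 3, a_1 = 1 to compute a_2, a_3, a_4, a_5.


Substitute y = sum_n a_n x^n.
y''(x) has coefficient (n+2)(n+1) a_{n+2} at x^n;
-x y'(x) has coefficient -n a_n at x^n (shift);
3 y(x) has coefficient 3 a_n at x^n.
Matching x^n: (n+2)(n+1) a_{n+2} + (-n + 3) a_n = 0.
Thus a_{n+2} = (n - 3) / ((n+1)(n+2)) * a_n.

Check with a_0 = 3, a_1 = 1 (apply the recurrence for n = 0, 1, 2, 3): a_0 = 3, a_1 = 1, a_2 = -9/2, a_3 = -1/3, a_4 = 3/8, a_5 = 0.

a_(n+2) = (n - 3) / ((n+1)(n+2)) * a_n; check: a_0 = 3, a_1 = 1, a_2 = -9/2, a_3 = -1/3, a_4 = 3/8, a_5 = 0


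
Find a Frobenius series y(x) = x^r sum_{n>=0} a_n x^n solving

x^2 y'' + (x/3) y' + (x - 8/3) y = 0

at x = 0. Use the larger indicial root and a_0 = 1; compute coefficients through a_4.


Write in Frobenius form y'' + (p(x)/x) y' + (q(x)/x^2) y = 0:
  p(x) = 1/3,  q(x) = x - 8/3.
Indicial equation: r(r-1) + (1/3) r + (-8/3) = 0 -> roots r_1 = 2, r_2 = -4/3.
Take r = r_1 = 2. Let y(x) = x^r sum_{n>=0} a_n x^n with a_0 = 1.
Substitute y = x^r sum a_n x^n and match x^{r+n}. The recurrence is
  D(n) a_n + 1 a_{n-1} = 0,  where D(n) = (r+n)(r+n-1) + (1/3)(r+n) + (-8/3).
  a_n = -1 / D(n) * a_{n-1}.
Since the indicial polynomial factors as (r - r_1)(r - r_2), D(n) = (r_1 + n - r_1)(r_1 + n - r_2) = n(n + 10/3).
Evaluating step by step (a_0 = 1):
  n = 1: D(1) = 1(1 + 10/3) = 13/3; numerator = -1(1) = -1; a_1 = (-1)/(13/3) = -3/13
  n = 2: D(2) = 2(2 + 10/3) = 32/3; numerator = -1(-3/13) = 3/13; a_2 = (3/13)/(32/3) = 9/416
  n = 3: D(3) = 3(3 + 10/3) = 19; numerator = -1(9/416) = -9/416; a_3 = (-9/416)/(19) = -9/7904
  n = 4: D(4) = 4(4 + 10/3) = 88/3; numerator = -1(-9/7904) = 9/7904; a_4 = (9/7904)/(88/3) = 27/695552

r = 2; a_0 = 1; a_1 = -3/13; a_2 = 9/416; a_3 = -9/7904; a_4 = 27/695552


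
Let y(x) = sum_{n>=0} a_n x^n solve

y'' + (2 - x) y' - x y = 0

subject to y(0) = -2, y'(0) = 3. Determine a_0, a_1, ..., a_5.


Ansatz: y(x) = sum_{n>=0} a_n x^n, so y'(x) = sum_{n>=1} n a_n x^(n-1) and y''(x) = sum_{n>=2} n(n-1) a_n x^(n-2).
Substitute into P(x) y'' + Q(x) y' + R(x) y = 0 with P(x) = 1, Q(x) = 2 - x, R(x) = -x, and match powers of x.
Initial conditions: a_0 = -2, a_1 = 3.
Setting the coefficient of each power of x to zero and solving order by order (substituting the coefficients already found):
  x^0: 2 a_2 + 2 a_1 = 0  ->  2 a_2 = -2 a_1 = -6  ->  a_2 = -3
  x^1: 6 a_3 + 4 a_2 - a_1 - a_0 = 0  ->  6 a_3 = -4 a_2 + a_1 + a_0 = 13  ->  a_3 = 13/6
  x^2: 12 a_4 + 6 a_3 - 2 a_2 - a_1 = 0  ->  12 a_4 = -6 a_3 + 2 a_2 + a_1 = -16  ->  a_4 = -4/3
  x^3: 20 a_5 + 8 a_4 - 3 a_3 - a_2 = 0  ->  20 a_5 = -8 a_4 + 3 a_3 + a_2 = 85/6  ->  a_5 = 17/24
Truncated series: y(x) = -2 + 3 x - 3 x^2 + (13/6) x^3 - (4/3) x^4 + (17/24) x^5 + O(x^6).

a_0 = -2; a_1 = 3; a_2 = -3; a_3 = 13/6; a_4 = -4/3; a_5 = 17/24


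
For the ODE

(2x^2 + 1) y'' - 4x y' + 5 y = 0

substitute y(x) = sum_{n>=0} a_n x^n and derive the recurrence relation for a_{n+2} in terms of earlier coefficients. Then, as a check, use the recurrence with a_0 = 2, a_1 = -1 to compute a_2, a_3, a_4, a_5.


Substitute y = sum_n a_n x^n.
(1 + 2 x^2) y'' contributes (n+2)(n+1) a_{n+2} + 2 n(n-1) a_n at x^n.
-4 x y'(x) contributes -4 n a_n at x^n.
5 y(x) contributes 5 a_n at x^n.
Matching x^n: (n+2)(n+1) a_{n+2} + (2 n(n-1) - 4 n + 5) a_n = 0.
Thus a_{n+2} = (-2 n(n-1) + 4 n - 5) / ((n+1)(n+2)) * a_n.

Check with a_0 = 2, a_1 = -1 (apply the recurrence for n = 0, 1, 2, 3): a_0 = 2, a_1 = -1, a_2 = -5, a_3 = 1/6, a_4 = 5/12, a_5 = -1/24.

a_(n+2) = (-2 n(n-1) + 4 n - 5) / ((n+1)(n+2)) * a_n; check: a_0 = 2, a_1 = -1, a_2 = -5, a_3 = 1/6, a_4 = 5/12, a_5 = -1/24


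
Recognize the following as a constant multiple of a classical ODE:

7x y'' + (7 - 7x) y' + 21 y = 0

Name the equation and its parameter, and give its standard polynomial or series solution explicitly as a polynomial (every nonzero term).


All three coefficients share the factor 7; dividing through by 7 gives  x y'' + (1 - x) y' + 3 y = 0.
This matches the Laguerre equation x y'' + (1 - x) y' + n y = 0 with n = 3; the polynomial solution is L_3(x).
With y = sum_k a_k x^k, matching x^k gives (k+1)k a_{k+1} + (k+1) a_{k+1} - k a_k + n a_k = 0, i.e. (k+1)^2 a_{k+1} = (k - n) a_k = (k - 3) a_k. The right side vanishes at k = 3, so the series terminates at degree 3.
Standard normalization L_n(0) = 1 gives a_0 = 1. Work upward with a_{k+1} = (k - 3) a_k / (k+1)^2:
  a_1 = (0 - 3)(1) / 1^2 = -3/1 = -3
  a_2 = (1 - 3)(-3) / 2^2 = 6/4 = 3/2
  a_3 = (2 - 3)(3/2) / 3^2 = (-3/2)/9 = -1/6
Hence L_3(x) = -x^3/6 + 3 x^2/2 - 3 x + 1.

L_3(x); series = -x^3/6 + 3 x^2/2 - 3 x + 1


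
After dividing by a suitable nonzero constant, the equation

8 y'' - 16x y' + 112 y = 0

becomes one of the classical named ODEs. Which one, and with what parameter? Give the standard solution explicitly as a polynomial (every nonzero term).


All three coefficients share the factor 8; dividing through by 8 gives  y'' - 2x y' + 14 y = 0.
This matches the Hermite equation y'' - 2x y' + 2n y = 0 with 2n = 14, so n = 7; the polynomial solution is H_7(x).
With y = sum_k a_k x^k, matching x^k gives (k+2)(k+1) a_{k+2} = 2(k - n) a_k = 2(k - 7) a_k. The right side vanishes at k = 7, so the series with the parity of 7 terminates at degree 7.
Standard normalization: leading coefficient of H_n is 2^n, so a_7 = 2^7 = 128. Work downward with a_k = (k+1)(k+2) a_{k+2} / (2(k - n)):
  a_5 = (6)(7)(128) / (2(5 - 7)) = 5376/(-4) = -1344
  a_3 = (4)(5)(-1344) / (2(3 - 7)) = -26880/(-8) = 3360
  a_1 = (2)(3)(3360) / (2(1 - 7)) = 20160/(-12) = -1680
Hence H_7(x) = 128 x^7 - 1344 x^5 + 3360 x^3 - 1680 x.

H_7(x); series = 128 x^7 - 1344 x^5 + 3360 x^3 - 1680 x


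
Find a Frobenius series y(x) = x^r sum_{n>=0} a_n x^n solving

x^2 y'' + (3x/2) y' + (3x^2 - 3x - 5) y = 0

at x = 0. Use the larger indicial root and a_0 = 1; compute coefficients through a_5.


Write in Frobenius form y'' + (p(x)/x) y' + (q(x)/x^2) y = 0:
  p(x) = 3/2,  q(x) = 3x^2 - 3x - 5.
Indicial equation: r(r-1) + (3/2) r + (-5) = 0 -> roots r_1 = 2, r_2 = -5/2.
Take r = r_1 = 2. Let y(x) = x^r sum_{n>=0} a_n x^n with a_0 = 1.
Substitute y = x^r sum a_n x^n and match x^{r+n}. The recurrence is
  D(n) a_n - 3 a_{n-1} + 3 a_{n-2} = 0,  where D(n) = (r+n)(r+n-1) + (3/2)(r+n) + (-5).
  a_n = [3 a_{n-1} - 3 a_{n-2}] / D(n).
Since the indicial polynomial factors as (r - r_1)(r - r_2), D(n) = (r_1 + n - r_1)(r_1 + n - r_2) = n(n + 9/2).
Evaluating step by step (a_0 = 1):
  n = 1: D(1) = 1(1 + 9/2) = 11/2; numerator = 3(1) = 3; a_1 = (3)/(11/2) = 6/11
  n = 2: D(2) = 2(2 + 9/2) = 13; numerator = 3(6/11) - 3(1) = -15/11; a_2 = (-15/11)/(13) = -15/143
  n = 3: D(3) = 3(3 + 9/2) = 45/2; numerator = 3(-15/143) - 3(6/11) = -279/143; a_3 = (-279/143)/(45/2) = -62/715
  n = 4: D(4) = 4(4 + 9/2) = 34; numerator = 3(-62/715) - 3(-15/143) = 3/55; a_4 = (3/55)/(34) = 3/1870
  n = 5: D(5) = 5(5 + 9/2) = 95/2; numerator = 3(3/1870) - 3(-62/715) = 6441/24310; a_5 = (6441/24310)/(95/2) = 339/60775

r = 2; a_0 = 1; a_1 = 6/11; a_2 = -15/143; a_3 = -62/715; a_4 = 3/1870; a_5 = 339/60775


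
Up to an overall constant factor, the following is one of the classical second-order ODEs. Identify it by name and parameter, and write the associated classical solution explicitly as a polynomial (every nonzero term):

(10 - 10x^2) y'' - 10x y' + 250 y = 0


All three coefficients share the factor 10; dividing through by 10 gives  (1 - x^2) y'' - x y' + 25 y = 0.
This matches the Chebyshev equation (1 - x^2) y'' - x y' + n^2 y = 0 (note the -x y' term, not -2x y') with n^2 = 25, so n = 5; the polynomial solution is T_5(x).
With y = sum_k a_k x^k, matching x^k gives (k+2)(k+1) a_{k+2} = (k^2 - n^2) a_k = (k - 5)(k + 5) a_k. The right side vanishes at k = 5, so the series with the parity of 5 terminates at degree 5.
Standard normalization: leading coefficient of T_n is 2^(n-1), so a_5 = 2^4 = 16. Work downward with a_k = (k+1)(k+2) a_{k+2} / ((k - 5)(k + 5)):
  a_3 = (4)(5)(16) / ((3 - 5)(3 + 5)) = 320/(-16) = -20
  a_1 = (2)(3)(-20) / ((1 - 5)(1 + 5)) = -120/(-24) = 5
Hence T_5(x) = 16 x^5 - 20 x^3 + 5 x.

T_5(x); series = 16 x^5 - 20 x^3 + 5 x


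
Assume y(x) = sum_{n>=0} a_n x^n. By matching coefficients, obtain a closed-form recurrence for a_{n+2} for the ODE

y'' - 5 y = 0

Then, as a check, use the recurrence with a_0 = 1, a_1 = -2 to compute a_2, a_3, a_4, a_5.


Substitute y = sum_n a_n x^n into y'' + (const) y = 0.
y''(x) = sum_{n>=0} (n+2)(n+1) a_{n+2} x^n.
The ODE becomes sum_n [(n+2)(n+1) a_{n+2} - 5 a_n] x^n = 0.
Setting each coefficient to zero gives the recurrence:
  (n+2)(n+1) a_{n+2} - 5 a_n = 0,
  a_{n+2} = 5 / ((n+1)(n+2)) a_n.

Check with a_0 = 1, a_1 = -2 (apply the recurrence for n = 0, 1, 2, 3): a_0 = 1, a_1 = -2, a_2 = 5/2, a_3 = -5/3, a_4 = 25/24, a_5 = -5/12.

a_{n+2} = 5/((n+1)(n+2)) * a_n; check: a_0 = 1, a_1 = -2, a_2 = 5/2, a_3 = -5/3, a_4 = 25/24, a_5 = -5/12


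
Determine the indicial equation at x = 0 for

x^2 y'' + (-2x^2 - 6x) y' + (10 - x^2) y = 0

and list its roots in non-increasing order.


Divide by x^2 to reach normal form y'' + P_1(x) y' + P_2(x) y = 0 with P_1(x) = -2 - 6/x and P_2(x) = -1 + 10/x^2.
x = 0 is a singular point because the y'-coefficient -2 - 6/x has a pole at x = 0 and the y-coefficient -1 + 10/x^2 has a pole at x = 0.
It is a regular singular point because x P_1(x) = p(x) = -2x - 6 and x^2 P_2(x) = q(x) = 10 - x^2 are polynomials, hence analytic at x = 0.
p(0) = -6,  q(0) = 10.
Indicial equation: r(r-1) + p(0) r + q(0) = 0, i.e. r^2 + (p(0) - 1) r + q(0) = 0, i.e. r^2 - 7 r + 10 = 0.
Discriminant: (-7)^2 - 4(10) = 9, so r = (7 ± 3)/2.
Solving: r_1 = 5, r_2 = 2.

indicial: r^2 - 7 r + 10 = 0; roots r_1 = 5, r_2 = 2


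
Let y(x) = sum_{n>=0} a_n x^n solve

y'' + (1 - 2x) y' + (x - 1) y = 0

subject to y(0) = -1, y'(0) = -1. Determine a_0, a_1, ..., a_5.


Ansatz: y(x) = sum_{n>=0} a_n x^n, so y'(x) = sum_{n>=1} n a_n x^(n-1) and y''(x) = sum_{n>=2} n(n-1) a_n x^(n-2).
Substitute into P(x) y'' + Q(x) y' + R(x) y = 0 with P(x) = 1, Q(x) = 1 - 2x, R(x) = x - 1, and match powers of x.
Initial conditions: a_0 = -1, a_1 = -1.
Setting the coefficient of each power of x to zero and solving order by order (substituting the coefficients already found):
  x^0: 2 a_2 + a_1 - a_0 = 0  ->  2 a_2 = -a_1 + a_0 = 0  ->  a_2 = 0
  x^1: 6 a_3 + 2 a_2 - 3 a_1 + a_0 = 0  ->  6 a_3 = -2 a_2 + 3 a_1 - a_0 = -2  ->  a_3 = -1/3
  x^2: 12 a_4 + 3 a_3 - 5 a_2 + a_1 = 0  ->  12 a_4 = -3 a_3 + 5 a_2 - a_1 = 2  ->  a_4 = 1/6
  x^3: 20 a_5 + 4 a_4 - 7 a_3 + a_2 = 0  ->  20 a_5 = -4 a_4 + 7 a_3 - a_2 = -3  ->  a_5 = -3/20
Truncated series: y(x) = -1 - x - (1/3) x^3 + (1/6) x^4 - (3/20) x^5 + O(x^6).

a_0 = -1; a_1 = -1; a_2 = 0; a_3 = -1/3; a_4 = 1/6; a_5 = -3/20


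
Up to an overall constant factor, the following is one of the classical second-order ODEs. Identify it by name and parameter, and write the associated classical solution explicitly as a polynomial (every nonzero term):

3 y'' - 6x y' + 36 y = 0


All three coefficients share the factor 3; dividing through by 3 gives  y'' - 2x y' + 12 y = 0.
This matches the Hermite equation y'' - 2x y' + 2n y = 0 with 2n = 12, so n = 6; the polynomial solution is H_6(x).
With y = sum_k a_k x^k, matching x^k gives (k+2)(k+1) a_{k+2} = 2(k - n) a_k = 2(k - 6) a_k. The right side vanishes at k = 6, so the series with the parity of 6 terminates at degree 6.
Standard normalization: leading coefficient of H_n is 2^n, so a_6 = 2^6 = 64. Work downward with a_k = (k+1)(k+2) a_{k+2} / (2(k - n)):
  a_4 = (5)(6)(64) / (2(4 - 6)) = 1920/(-4) = -480
  a_2 = (3)(4)(-480) / (2(2 - 6)) = -5760/(-8) = 720
  a_0 = (1)(2)(720) / (2(0 - 6)) = 1440/(-12) = -120
Hence H_6(x) = 64 x^6 - 480 x^4 + 720 x^2 - 120.

H_6(x); series = 64 x^6 - 480 x^4 + 720 x^2 - 120


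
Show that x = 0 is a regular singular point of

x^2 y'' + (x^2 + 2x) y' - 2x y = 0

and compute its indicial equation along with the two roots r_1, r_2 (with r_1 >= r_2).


Divide by x^2 to reach normal form y'' + P_1(x) y' + P_2(x) y = 0 with P_1(x) = 1 + 2/x and P_2(x) = -2/x.
x = 0 is a singular point because the y'-coefficient 1 + 2/x has a pole at x = 0 and the y-coefficient -2/x has a pole at x = 0.
It is a regular singular point because x P_1(x) = p(x) = x + 2 and x^2 P_2(x) = q(x) = -2x are polynomials, hence analytic at x = 0.
p(0) = 2,  q(0) = 0.
Indicial equation: r(r-1) + p(0) r + q(0) = 0, i.e. r^2 + (p(0) - 1) r + q(0) = 0, i.e. r^2 + 1 r = 0.
Discriminant: (1)^2 - 4(0) = 1, so r = (-1 ± 1)/2.
Solving: r_1 = 0, r_2 = -1.

indicial: r^2 + 1 r = 0; roots r_1 = 0, r_2 = -1


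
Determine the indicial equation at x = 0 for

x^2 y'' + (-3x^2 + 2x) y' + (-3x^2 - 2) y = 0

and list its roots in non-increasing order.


Divide by x^2 to reach normal form y'' + P_1(x) y' + P_2(x) y = 0 with P_1(x) = -3 + 2/x and P_2(x) = -3 - 2/x^2.
x = 0 is a singular point because the y'-coefficient -3 + 2/x has a pole at x = 0 and the y-coefficient -3 - 2/x^2 has a pole at x = 0.
It is a regular singular point because x P_1(x) = p(x) = 2 - 3x and x^2 P_2(x) = q(x) = -3x^2 - 2 are polynomials, hence analytic at x = 0.
p(0) = 2,  q(0) = -2.
Indicial equation: r(r-1) + p(0) r + q(0) = 0, i.e. r^2 + (p(0) - 1) r + q(0) = 0, i.e. r^2 + 1 r - 2 = 0.
Discriminant: (1)^2 - 4(-2) = 9, so r = (-1 ± 3)/2.
Solving: r_1 = 1, r_2 = -2.

indicial: r^2 + 1 r - 2 = 0; roots r_1 = 1, r_2 = -2


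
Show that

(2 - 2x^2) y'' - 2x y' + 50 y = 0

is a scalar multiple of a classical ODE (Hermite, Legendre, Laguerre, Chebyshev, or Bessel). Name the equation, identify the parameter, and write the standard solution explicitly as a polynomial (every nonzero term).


All three coefficients share the factor 2; dividing through by 2 gives  (1 - x^2) y'' - x y' + 25 y = 0.
This matches the Chebyshev equation (1 - x^2) y'' - x y' + n^2 y = 0 (note the -x y' term, not -2x y') with n^2 = 25, so n = 5; the polynomial solution is T_5(x).
With y = sum_k a_k x^k, matching x^k gives (k+2)(k+1) a_{k+2} = (k^2 - n^2) a_k = (k - 5)(k + 5) a_k. The right side vanishes at k = 5, so the series with the parity of 5 terminates at degree 5.
Standard normalization: leading coefficient of T_n is 2^(n-1), so a_5 = 2^4 = 16. Work downward with a_k = (k+1)(k+2) a_{k+2} / ((k - 5)(k + 5)):
  a_3 = (4)(5)(16) / ((3 - 5)(3 + 5)) = 320/(-16) = -20
  a_1 = (2)(3)(-20) / ((1 - 5)(1 + 5)) = -120/(-24) = 5
Hence T_5(x) = 16 x^5 - 20 x^3 + 5 x.

T_5(x); series = 16 x^5 - 20 x^3 + 5 x


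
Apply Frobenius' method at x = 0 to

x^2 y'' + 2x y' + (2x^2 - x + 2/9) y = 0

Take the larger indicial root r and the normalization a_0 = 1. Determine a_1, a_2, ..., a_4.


Write in Frobenius form y'' + (p(x)/x) y' + (q(x)/x^2) y = 0:
  p(x) = 2,  q(x) = 2x^2 - x + 2/9.
Indicial equation: r(r-1) + (2) r + (2/9) = 0 -> roots r_1 = -1/3, r_2 = -2/3.
Take r = r_1 = -1/3. Let y(x) = x^r sum_{n>=0} a_n x^n with a_0 = 1.
Substitute y = x^r sum a_n x^n and match x^{r+n}. The recurrence is
  D(n) a_n - 1 a_{n-1} + 2 a_{n-2} = 0,  where D(n) = (r+n)(r+n-1) + (2)(r+n) + (2/9).
  a_n = [1 a_{n-1} - 2 a_{n-2}] / D(n).
Since the indicial polynomial factors as (r - r_1)(r - r_2), D(n) = (r_1 + n - r_1)(r_1 + n - r_2) = n(n + 1/3).
Evaluating step by step (a_0 = 1):
  n = 1: D(1) = 1(1 + 1/3) = 4/3; numerator = 1(1) = 1; a_1 = (1)/(4/3) = 3/4
  n = 2: D(2) = 2(2 + 1/3) = 14/3; numerator = 1(3/4) - 2(1) = -5/4; a_2 = (-5/4)/(14/3) = -15/56
  n = 3: D(3) = 3(3 + 1/3) = 10; numerator = 1(-15/56) - 2(3/4) = -99/56; a_3 = (-99/56)/(10) = -99/560
  n = 4: D(4) = 4(4 + 1/3) = 52/3; numerator = 1(-99/560) - 2(-15/56) = 201/560; a_4 = (201/560)/(52/3) = 603/29120

r = -1/3; a_0 = 1; a_1 = 3/4; a_2 = -15/56; a_3 = -99/560; a_4 = 603/29120


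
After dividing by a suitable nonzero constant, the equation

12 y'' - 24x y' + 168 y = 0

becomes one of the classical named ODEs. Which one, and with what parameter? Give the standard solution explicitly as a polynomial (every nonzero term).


All three coefficients share the factor 12; dividing through by 12 gives  y'' - 2x y' + 14 y = 0.
This matches the Hermite equation y'' - 2x y' + 2n y = 0 with 2n = 14, so n = 7; the polynomial solution is H_7(x).
With y = sum_k a_k x^k, matching x^k gives (k+2)(k+1) a_{k+2} = 2(k - n) a_k = 2(k - 7) a_k. The right side vanishes at k = 7, so the series with the parity of 7 terminates at degree 7.
Standard normalization: leading coefficient of H_n is 2^n, so a_7 = 2^7 = 128. Work downward with a_k = (k+1)(k+2) a_{k+2} / (2(k - n)):
  a_5 = (6)(7)(128) / (2(5 - 7)) = 5376/(-4) = -1344
  a_3 = (4)(5)(-1344) / (2(3 - 7)) = -26880/(-8) = 3360
  a_1 = (2)(3)(3360) / (2(1 - 7)) = 20160/(-12) = -1680
Hence H_7(x) = 128 x^7 - 1344 x^5 + 3360 x^3 - 1680 x.

H_7(x); series = 128 x^7 - 1344 x^5 + 3360 x^3 - 1680 x


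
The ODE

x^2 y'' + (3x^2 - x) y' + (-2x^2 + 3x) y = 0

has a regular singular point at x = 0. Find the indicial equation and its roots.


Divide by x^2 to reach normal form y'' + P_1(x) y' + P_2(x) y = 0 with P_1(x) = 3 - 1/x and P_2(x) = -2 + 3/x.
x = 0 is a singular point because the y'-coefficient 3 - 1/x has a pole at x = 0 and the y-coefficient -2 + 3/x has a pole at x = 0.
It is a regular singular point because x P_1(x) = p(x) = 3x - 1 and x^2 P_2(x) = q(x) = -2x^2 + 3x are polynomials, hence analytic at x = 0.
p(0) = -1,  q(0) = 0.
Indicial equation: r(r-1) + p(0) r + q(0) = 0, i.e. r^2 + (p(0) - 1) r + q(0) = 0, i.e. r^2 - 2 r = 0.
Discriminant: (-2)^2 - 4(0) = 4, so r = (2 ± 2)/2.
Solving: r_1 = 2, r_2 = 0.

indicial: r^2 - 2 r = 0; roots r_1 = 2, r_2 = 0


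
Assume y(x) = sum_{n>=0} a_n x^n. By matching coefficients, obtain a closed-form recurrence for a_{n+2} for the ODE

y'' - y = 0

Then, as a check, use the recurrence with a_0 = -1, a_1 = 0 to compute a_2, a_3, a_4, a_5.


Substitute y = sum_n a_n x^n into y'' + (const) y = 0.
y''(x) = sum_{n>=0} (n+2)(n+1) a_{n+2} x^n.
The ODE becomes sum_n [(n+2)(n+1) a_{n+2} - 1 a_n] x^n = 0.
Setting each coefficient to zero gives the recurrence:
  (n+2)(n+1) a_{n+2} - 1 a_n = 0,
  a_{n+2} = 1 / ((n+1)(n+2)) a_n.

Check with a_0 = -1, a_1 = 0 (apply the recurrence for n = 0, 1, 2, 3): a_0 = -1, a_1 = 0, a_2 = -1/2, a_3 = 0, a_4 = -1/24, a_5 = 0.

a_{n+2} = 1/((n+1)(n+2)) * a_n; check: a_0 = -1, a_1 = 0, a_2 = -1/2, a_3 = 0, a_4 = -1/24, a_5 = 0


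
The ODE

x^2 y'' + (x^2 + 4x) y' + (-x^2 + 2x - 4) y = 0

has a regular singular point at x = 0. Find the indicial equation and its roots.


Divide by x^2 to reach normal form y'' + P_1(x) y' + P_2(x) y = 0 with P_1(x) = 1 + 4/x and P_2(x) = -1 + 2/x - 4/x^2.
x = 0 is a singular point because the y'-coefficient 1 + 4/x has a pole at x = 0 and the y-coefficient -1 + 2/x - 4/x^2 has a pole at x = 0.
It is a regular singular point because x P_1(x) = p(x) = x + 4 and x^2 P_2(x) = q(x) = -x^2 + 2x - 4 are polynomials, hence analytic at x = 0.
p(0) = 4,  q(0) = -4.
Indicial equation: r(r-1) + p(0) r + q(0) = 0, i.e. r^2 + (p(0) - 1) r + q(0) = 0, i.e. r^2 + 3 r - 4 = 0.
Discriminant: (3)^2 - 4(-4) = 25, so r = (-3 ± 5)/2.
Solving: r_1 = 1, r_2 = -4.

indicial: r^2 + 3 r - 4 = 0; roots r_1 = 1, r_2 = -4


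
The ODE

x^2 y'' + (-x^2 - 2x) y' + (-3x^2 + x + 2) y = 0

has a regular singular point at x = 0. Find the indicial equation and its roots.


Divide by x^2 to reach normal form y'' + P_1(x) y' + P_2(x) y = 0 with P_1(x) = -1 - 2/x and P_2(x) = -3 + 1/x + 2/x^2.
x = 0 is a singular point because the y'-coefficient -1 - 2/x has a pole at x = 0 and the y-coefficient -3 + 1/x + 2/x^2 has a pole at x = 0.
It is a regular singular point because x P_1(x) = p(x) = -x - 2 and x^2 P_2(x) = q(x) = -3x^2 + x + 2 are polynomials, hence analytic at x = 0.
p(0) = -2,  q(0) = 2.
Indicial equation: r(r-1) + p(0) r + q(0) = 0, i.e. r^2 + (p(0) - 1) r + q(0) = 0, i.e. r^2 - 3 r + 2 = 0.
Discriminant: (-3)^2 - 4(2) = 1, so r = (3 ± 1)/2.
Solving: r_1 = 2, r_2 = 1.

indicial: r^2 - 3 r + 2 = 0; roots r_1 = 2, r_2 = 1


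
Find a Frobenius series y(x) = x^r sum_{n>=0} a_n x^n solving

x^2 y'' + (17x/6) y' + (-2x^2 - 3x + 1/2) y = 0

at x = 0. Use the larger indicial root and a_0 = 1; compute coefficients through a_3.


Write in Frobenius form y'' + (p(x)/x) y' + (q(x)/x^2) y = 0:
  p(x) = 17/6,  q(x) = -2x^2 - 3x + 1/2.
Indicial equation: r(r-1) + (17/6) r + (1/2) = 0 -> roots r_1 = -1/3, r_2 = -3/2.
Take r = r_1 = -1/3. Let y(x) = x^r sum_{n>=0} a_n x^n with a_0 = 1.
Substitute y = x^r sum a_n x^n and match x^{r+n}. The recurrence is
  D(n) a_n - 3 a_{n-1} - 2 a_{n-2} = 0,  where D(n) = (r+n)(r+n-1) + (17/6)(r+n) + (1/2).
  a_n = [3 a_{n-1} + 2 a_{n-2}] / D(n).
Since the indicial polynomial factors as (r - r_1)(r - r_2), D(n) = (r_1 + n - r_1)(r_1 + n - r_2) = n(n + 7/6).
Evaluating step by step (a_0 = 1):
  n = 1: D(1) = 1(1 + 7/6) = 13/6; numerator = 3(1) = 3; a_1 = (3)/(13/6) = 18/13
  n = 2: D(2) = 2(2 + 7/6) = 19/3; numerator = 3(18/13) + 2(1) = 80/13; a_2 = (80/13)/(19/3) = 240/247
  n = 3: D(3) = 3(3 + 7/6) = 25/2; numerator = 3(240/247) + 2(18/13) = 108/19; a_3 = (108/19)/(25/2) = 216/475

r = -1/3; a_0 = 1; a_1 = 18/13; a_2 = 240/247; a_3 = 216/475


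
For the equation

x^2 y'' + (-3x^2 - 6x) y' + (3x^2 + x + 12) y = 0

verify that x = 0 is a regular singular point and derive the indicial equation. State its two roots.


Divide by x^2 to reach normal form y'' + P_1(x) y' + P_2(x) y = 0 with P_1(x) = -3 - 6/x and P_2(x) = 3 + 1/x + 12/x^2.
x = 0 is a singular point because the y'-coefficient -3 - 6/x has a pole at x = 0 and the y-coefficient 3 + 1/x + 12/x^2 has a pole at x = 0.
It is a regular singular point because x P_1(x) = p(x) = -3x - 6 and x^2 P_2(x) = q(x) = 3x^2 + x + 12 are polynomials, hence analytic at x = 0.
p(0) = -6,  q(0) = 12.
Indicial equation: r(r-1) + p(0) r + q(0) = 0, i.e. r^2 + (p(0) - 1) r + q(0) = 0, i.e. r^2 - 7 r + 12 = 0.
Discriminant: (-7)^2 - 4(12) = 1, so r = (7 ± 1)/2.
Solving: r_1 = 4, r_2 = 3.

indicial: r^2 - 7 r + 12 = 0; roots r_1 = 4, r_2 = 3
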